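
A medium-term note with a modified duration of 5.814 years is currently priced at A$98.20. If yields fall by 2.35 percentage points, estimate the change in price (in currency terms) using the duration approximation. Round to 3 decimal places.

Duration approximation: ΔP/P ≈ -D_mod · Δy = -5.814 × (-0.0235) = +0.136629.
ΔP ≈ 98.20 × (+0.136629) = +13.4169678.

+A$13.417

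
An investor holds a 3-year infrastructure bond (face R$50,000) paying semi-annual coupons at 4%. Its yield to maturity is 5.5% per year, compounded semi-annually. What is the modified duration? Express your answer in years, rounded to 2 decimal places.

Periodic yield y = 0.0275. First find Macaulay duration:
  t   CF        PV=CF/(1+0.0275)^t    t·PV
  1     1,000.00       973.2360       973.2360
  2     1,000.00       947.1883     1,894.3767
  3     1,000.00       921.8378     2,765.5134
  4     1,000.00       897.1657     3,588.6629
  5     1,000.00       873.1540     4,365.7700
  6    51,000.00    43,339.0306   260,034.1836
  Σ                 47,951.6125   273,621.7425
P = 47,951.6125; Macaulay duration = 273,621.7425 / 47,951.6125 = 5.70621 half-year periods = 2.85310 years.
Modified duration = D_Mac / (1 + y) = 2.85310 / 1.0275 = 2.77674 years.

2.78 years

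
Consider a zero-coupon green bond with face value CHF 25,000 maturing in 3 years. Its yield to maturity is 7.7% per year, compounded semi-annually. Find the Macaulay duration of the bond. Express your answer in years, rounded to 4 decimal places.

3.0000 years

A zero-coupon bond has a single cash flow at maturity, so its Macaulay duration equals its maturity: 3 years.
(Equivalently: 6 semi-annual periods ÷ 2 = 3 years.)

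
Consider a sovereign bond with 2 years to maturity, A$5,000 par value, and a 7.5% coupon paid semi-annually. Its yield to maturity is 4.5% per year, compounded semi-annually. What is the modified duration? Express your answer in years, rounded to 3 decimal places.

Periodic yield y = 0.0225. First find Macaulay duration:
  t   CF        PV=CF/(1+0.0225)^t    t·PV
  1       187.50       183.3741       183.3741
  2       187.50       179.3390       358.6779
  3       187.50       175.3926       526.1779
  4     5,187.50     4,745.7499    18,982.9994
  Σ                  5,283.8555    20,051.2293
P = 5,283.8555; Macaulay duration = 20,051.2293 / 5,283.8555 = 3.79481 half-year periods = 1.89741 years.
Modified duration = D_Mac / (1 + y) = 1.89741 / 1.0225 = 1.85565 years.

1.856 years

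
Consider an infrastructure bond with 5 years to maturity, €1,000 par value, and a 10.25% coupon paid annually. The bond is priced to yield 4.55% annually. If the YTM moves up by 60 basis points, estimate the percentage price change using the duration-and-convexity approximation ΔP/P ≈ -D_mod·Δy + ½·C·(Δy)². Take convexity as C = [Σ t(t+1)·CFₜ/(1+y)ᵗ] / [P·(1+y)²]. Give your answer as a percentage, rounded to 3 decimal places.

-2.399%

With y = 0.0455:
  t   CF        PV=CF/(1+0.0455)^t    t·PV        t(t+1)·PV
  1       102.50        98.0392        98.0392         196.0784
  2       102.50        93.7726       187.5451         562.6354
  3       102.50        89.6916       269.0748       1,076.2992
  4       102.50        85.7882       343.1529       1,715.7646
  5     1,102.50       882.5888     4,412.9440      26,477.6640
  Σ                  1,249.8804     5,310.7561      30,028.4416
P = 1,249.8804; D_Mac = 4.24901 yrs; D_mod = 4.06410 yrs; C = 21.97942.
Duration effect: -4.06410 × (+0.006) = -0.024385
Convexity effect: 0.5 × 21.97942 × (0.006)² = +0.0003956
ΔP/P ≈ -0.024385 + 0.0003956 = -0.023989 = -2.3989%.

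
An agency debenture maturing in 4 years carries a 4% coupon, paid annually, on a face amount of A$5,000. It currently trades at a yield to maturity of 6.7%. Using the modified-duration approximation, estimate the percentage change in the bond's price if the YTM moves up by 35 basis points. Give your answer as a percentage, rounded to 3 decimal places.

-1.234%

Periodic yield y = 0.067. Modified duration first:
  t   CF        PV=CF/(1+0.067)^t    t·PV
  1       200.00       187.4414       187.4414
  2       200.00       175.6714       351.3429
  3       200.00       164.6405       493.9216
  4     5,200.00     4,011.8590    16,047.4362
  Σ                  4,539.6124    17,080.1421
P = 4,539.6124; D_Mac = 3.76247 yrs; D_mod = 3.76247/(1+0.067) = 3.52621 yrs.
ΔP/P ≈ -D_mod · Δy = -3.52621 × (+0.0035) = -0.012342 = -1.2342%.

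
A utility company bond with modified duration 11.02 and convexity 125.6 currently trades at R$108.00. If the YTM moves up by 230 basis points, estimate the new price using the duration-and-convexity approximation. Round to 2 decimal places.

Duration effect: -D_mod·Δy = -11.02 × (+0.023) = -0.253460
Convexity effect: ½·C·(Δy)² = 0.5 × 125.6 × (0.023)² = +0.0332212
ΔP/P ≈ -0.253460 + 0.0332212 = -0.2202388
New price ≈ 108.00 × (1 - 0.2202388) = 84.2142096.

R$84.21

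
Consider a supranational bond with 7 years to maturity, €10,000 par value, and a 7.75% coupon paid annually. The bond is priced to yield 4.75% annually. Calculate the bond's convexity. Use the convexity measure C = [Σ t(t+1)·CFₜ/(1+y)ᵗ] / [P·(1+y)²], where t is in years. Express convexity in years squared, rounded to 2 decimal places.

39.23

With y = 0.0475:
  t   CF        PV=CF/(1+0.0475)^t    t·PV        t(t+1)·PV
  1       775.00       739.8568       739.8568       1,479.7136
  2       775.00       706.3072     1,412.6144       4,237.8433
  3       775.00       674.2790     2,022.8369       8,091.3475
  4       775.00       643.7031     2,574.8123      12,874.0613
  5       775.00       614.5137     3,072.5683      18,435.4099
  6       775.00       586.6479     3,519.8873      24,639.2114
  7    10,775.00     7,786.4421    54,505.0946     436,040.7564
  Σ                 11,751.7497    67,847.6706     505,798.3434
P = 11,751.7497.
Convexity = Σ t(t+1)·PV / [P·(1+y)²] = 505,798.3434 / (11,751.7497 × 1.097256) = 39.22535.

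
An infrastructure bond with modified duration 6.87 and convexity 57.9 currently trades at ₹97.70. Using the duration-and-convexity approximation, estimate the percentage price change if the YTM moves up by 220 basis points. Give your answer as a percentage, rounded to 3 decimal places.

-13.713%

Duration effect: -D_mod·Δy = -6.87 × (+0.022) = -0.151140
Convexity effect: ½·C·(Δy)² = 0.5 × 57.9 × (0.022)² = +0.0140118
ΔP/P ≈ -0.151140 + 0.0140118 = -0.1371282
= -13.71282%.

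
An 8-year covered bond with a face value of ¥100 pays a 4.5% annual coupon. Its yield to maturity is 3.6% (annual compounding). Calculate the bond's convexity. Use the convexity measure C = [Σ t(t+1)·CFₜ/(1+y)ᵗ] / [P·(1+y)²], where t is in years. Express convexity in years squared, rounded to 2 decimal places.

With y = 0.036:
  t   CF        PV=CF/(1+0.036)^t    t·PV        t(t+1)·PV
  1         4.50         4.3436         4.3436           8.6873
  2         4.50         4.1927         8.3854          25.1562
  3         4.50         4.0470        12.1410          48.5640
  4         4.50         3.9064        15.6255          78.1274
  5         4.50         3.7706        18.8531         113.1189
  6         4.50         3.6396        21.8376         152.8633
  7         4.50         3.5131        24.5919         196.7353
  8       104.50        78.7478       629.9821       5,669.8392
  Σ                    106.1608       735.7603       6,293.0915
P = 106.1608.
Convexity = Σ t(t+1)·PV / [P·(1+y)²] = 6,293.0915 / (106.1608 × 1.073296) = 55.23066.

55.23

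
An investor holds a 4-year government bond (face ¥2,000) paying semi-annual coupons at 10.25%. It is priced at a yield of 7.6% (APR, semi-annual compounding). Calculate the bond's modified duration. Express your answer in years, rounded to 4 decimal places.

Periodic yield y = 0.038. First find Macaulay duration:
  t   CF        PV=CF/(1+0.038)^t    t·PV
  1       102.50        98.7476        98.7476
  2       102.50        95.1326       190.2651
  3       102.50        91.6499       274.9496
  4       102.50        88.2947       353.1787
  5       102.50        85.0623       425.3115
  6       102.50        81.9483       491.6896
  7       102.50        78.9482       552.6376
  8     2,102.50     1,560.1170    12,480.9362
  Σ                  2,179.9005    14,867.7158
P = 2,179.9005; Macaulay duration = 14,867.7158 / 2,179.9005 = 6.82036 half-year periods = 3.41018 years.
Modified duration = D_Mac / (1 + y) = 3.41018 / 1.038 = 3.28534 years.

3.2853 years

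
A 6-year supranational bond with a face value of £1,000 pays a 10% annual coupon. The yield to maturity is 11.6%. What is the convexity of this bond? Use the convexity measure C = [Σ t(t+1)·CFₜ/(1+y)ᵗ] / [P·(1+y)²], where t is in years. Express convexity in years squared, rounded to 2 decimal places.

With y = 0.116:
  t   CF        PV=CF/(1+0.116)^t    t·PV        t(t+1)·PV
  1       100.00        89.6057        89.6057         179.2115
  2       100.00        80.2919       160.5838         481.7513
  3       100.00        71.9461       215.8384         863.3535
  4       100.00        64.4679       257.8714       1,289.3571
  5       100.00        57.7669       288.8345       1,733.0069
  6     1,100.00       569.3870     3,416.3218      23,914.2524
  Σ                    933.4654     4,429.0555      28,460.9326
P = 933.4654.
Convexity = Σ t(t+1)·PV / [P·(1+y)²] = 28,460.9326 / (933.4654 × 1.245456) = 24.48062.

24.48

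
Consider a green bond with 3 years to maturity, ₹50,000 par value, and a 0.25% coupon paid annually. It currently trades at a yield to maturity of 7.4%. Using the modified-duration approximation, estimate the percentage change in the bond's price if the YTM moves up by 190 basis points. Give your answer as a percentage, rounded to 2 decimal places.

Periodic yield y = 0.074. Modified duration first:
  t   CF        PV=CF/(1+0.074)^t    t·PV
  1       125.00       116.3873       116.3873
  2       125.00       108.3681       216.7362
  3    50,125.00    40,461.4592   121,384.3777
  Σ                 40,686.2147   121,717.5013
P = 40,686.2147; D_Mac = 2.99162 yrs; D_mod = 2.99162/(1+0.074) = 2.78549 yrs.
ΔP/P ≈ -D_mod · Δy = -2.78549 × (+0.019) = -0.052924 = -5.2924%.

-5.29%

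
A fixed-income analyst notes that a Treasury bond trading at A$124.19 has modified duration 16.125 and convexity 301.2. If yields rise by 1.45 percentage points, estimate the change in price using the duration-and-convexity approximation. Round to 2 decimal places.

-A$25.10

Duration effect: -D_mod·Δy = -16.125 × (+0.0145) = -0.2338125
Convexity effect: ½·C·(Δy)² = 0.5 × 301.2 × (0.0145)² = +0.03166365
ΔP/P ≈ -0.2338125 + 0.03166365 = -0.20214885
ΔP ≈ 124.19 × (-0.20214885) = -25.1048656815.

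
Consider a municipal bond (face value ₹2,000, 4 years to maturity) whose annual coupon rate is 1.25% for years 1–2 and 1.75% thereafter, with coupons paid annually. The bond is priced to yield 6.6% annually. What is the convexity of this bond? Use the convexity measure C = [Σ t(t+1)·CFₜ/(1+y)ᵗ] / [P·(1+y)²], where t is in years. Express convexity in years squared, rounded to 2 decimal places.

With y = 0.066:
  t   CF        PV=CF/(1+0.066)^t    t·PV        t(t+1)·PV
  1        25.00        23.4522        23.4522          46.9043
  2        25.00        22.0001        44.0003         132.0009
  3        35.00        28.8933        86.6798         346.7190
  4     2,035.00     1,575.9252     6,303.7007      31,518.5036
  Σ                  1,650.2707     6,457.8329      32,044.1278
P = 1,650.2707.
Convexity = Σ t(t+1)·PV / [P·(1+y)²] = 32,044.1278 / (1,650.2707 × 1.136356) = 17.08751.

17.09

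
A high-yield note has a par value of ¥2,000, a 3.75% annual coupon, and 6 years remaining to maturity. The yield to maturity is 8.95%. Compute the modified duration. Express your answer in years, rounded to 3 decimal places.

4.952 years

Periodic yield y = 0.0895. First find Macaulay duration:
  t   CF        PV=CF/(1+0.0895)^t    t·PV
  1        75.00        68.8389        68.8389
  2        75.00        63.1840       126.3679
  3        75.00        57.9935       173.9806
  4        75.00        53.2295       212.9180
  5        75.00        48.8568       244.2840
  6     2,075.00     1,240.6655     7,443.9928
  Σ                  1,532.7682     8,270.3822
P = 1,532.7682; Macaulay duration = 8,270.3822 / 1,532.7682 = 5.39572 years.
Modified duration = D_Mac / (1 + y) = 5.39572 / 1.0895 = 4.95247 years.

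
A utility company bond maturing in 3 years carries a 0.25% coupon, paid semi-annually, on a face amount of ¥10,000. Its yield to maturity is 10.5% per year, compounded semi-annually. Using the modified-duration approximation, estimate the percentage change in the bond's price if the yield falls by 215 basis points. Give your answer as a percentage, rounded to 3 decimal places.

Periodic yield y = 0.0525. Modified duration first:
  t   CF        PV=CF/(1+0.0525)^t    t·PV
  1        12.50        11.8765        11.8765
  2        12.50        11.2841        22.5681
  3        12.50        10.7212        32.1636
  4        12.50        10.1864        40.7457
  5        12.50         9.6783        48.3915
  6    10,012.50     7,365.6301    44,193.7803
  Σ                  7,419.3765    44,349.5258
P = 7,419.3765; D_Mac = 5.97753 half-year periods = 2.98876 yrs; D_mod = 2.98876/(1+0.0525) = 2.83968 yrs.
ΔP/P ≈ -D_mod · Δy = -2.83968 × (-0.0215) = +0.061053 = +6.1053%.

+6.105%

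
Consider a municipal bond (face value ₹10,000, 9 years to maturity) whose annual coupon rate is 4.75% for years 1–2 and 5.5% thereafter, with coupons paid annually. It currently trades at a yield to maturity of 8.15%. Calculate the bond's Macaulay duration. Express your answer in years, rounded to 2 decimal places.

Periodic yield y = 0.0815. Discount each cash flow and weight by its year:
  t   CF        PV=CF/(1+0.0815)^t    t·PV
  1       475.00       439.2048       439.2048
  2       475.00       406.1071       812.2142
  3       550.00       434.7936     1,304.3807
  4       550.00       402.0283     1,608.1131
  5       550.00       371.7321     1,858.6605
  6       550.00       343.7190     2,062.3140
  7       550.00       317.8169     2,224.7185
  8       550.00       293.8668     2,350.9343
  9    10,550.00     5,212.1121    46,909.0087
  Σ                  8,221.3806    59,569.5488
Price P = Σ PV = 8,221.3806.
Macaulay duration = Σ(t·PV) / P = 59,569.5488 / 8,221.3806 = 7.24569 years.

7.25 years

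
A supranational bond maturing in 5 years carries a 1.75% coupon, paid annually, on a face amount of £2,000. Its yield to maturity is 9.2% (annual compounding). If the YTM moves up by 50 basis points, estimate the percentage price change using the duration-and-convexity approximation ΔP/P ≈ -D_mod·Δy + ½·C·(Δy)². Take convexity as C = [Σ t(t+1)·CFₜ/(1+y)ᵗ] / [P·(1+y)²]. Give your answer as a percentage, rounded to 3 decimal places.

-2.165%

With y = 0.092:
  t   CF        PV=CF/(1+0.092)^t    t·PV        t(t+1)·PV
  1        35.00        32.0513        32.0513          64.1026
  2        35.00        29.3510        58.7020         176.1059
  3        35.00        26.8782        80.6346         322.5384
  4        35.00        24.6137        98.4549         492.2747
  5     2,035.00     1,310.5428     6,552.7142      39,316.2852
  Σ                  1,423.4370     6,822.5570      40,371.3067
P = 1,423.4370; D_Mac = 4.79302 yrs; D_mod = 4.38921 yrs; C = 23.78424.
Duration effect: -4.38921 × (+0.005) = -0.021946
Convexity effect: 0.5 × 23.78424 × (0.005)² = +0.0002973
ΔP/P ≈ -0.021946 + 0.0002973 = -0.021649 = -2.1649%.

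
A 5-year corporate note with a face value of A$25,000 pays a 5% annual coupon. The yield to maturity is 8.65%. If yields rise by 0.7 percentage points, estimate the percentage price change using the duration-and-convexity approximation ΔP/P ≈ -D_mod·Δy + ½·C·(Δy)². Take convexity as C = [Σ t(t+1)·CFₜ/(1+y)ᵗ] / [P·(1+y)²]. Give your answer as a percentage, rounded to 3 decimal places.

-2.848%

With y = 0.0865:
  t   CF        PV=CF/(1+0.0865)^t    t·PV        t(t+1)·PV
  1     1,250.00     1,150.4832     1,150.4832       2,300.9664
  2     1,250.00     1,058.8893     2,117.7786       6,353.3357
  3     1,250.00       974.5875     2,923.7624      11,695.0496
  4     1,250.00       896.9972     3,587.9888      17,939.9441
  5    26,250.00    17,337.2677    86,686.3384     520,118.0303
  Σ                 21,418.2248    96,466.3514     558,407.3261
P = 21,418.2248; D_Mac = 4.50394 yrs; D_mod = 4.14536 yrs; C = 22.08555.
Duration effect: -4.14536 × (+0.007) = -0.029018
Convexity effect: 0.5 × 22.08555 × (0.007)² = +0.0005411
ΔP/P ≈ -0.029018 + 0.0005411 = -0.028476 = -2.8476%.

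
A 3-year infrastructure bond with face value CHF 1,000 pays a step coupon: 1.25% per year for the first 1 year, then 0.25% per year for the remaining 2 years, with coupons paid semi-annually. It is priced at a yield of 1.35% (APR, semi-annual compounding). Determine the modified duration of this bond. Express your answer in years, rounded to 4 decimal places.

2.9479 years

Periodic yield y = 0.00675. First find Macaulay duration:
  t   CF        PV=CF/(1+0.00675)^t    t·PV
  1         6.25         6.2081         6.2081
  2         6.25         6.1665        12.3329
  3         1.25         1.2250         3.6751
  4         1.25         1.2168         4.8672
  5         1.25         1.2087         6.0433
  6     1,001.25       961.6404     5,769.8424
  Σ                    977.6655     5,802.9690
P = 977.6655; Macaulay duration = 5,802.9690 / 977.6655 = 5.93554 half-year periods = 2.96777 years.
Modified duration = D_Mac / (1 + y) = 2.96777 / 1.00675 = 2.94787 years.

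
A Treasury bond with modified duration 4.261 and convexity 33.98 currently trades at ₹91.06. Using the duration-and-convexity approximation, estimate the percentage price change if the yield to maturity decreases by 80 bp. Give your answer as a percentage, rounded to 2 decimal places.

+3.52%

Duration effect: -D_mod·Δy = -4.261 × (-0.008) = +0.034088
Convexity effect: ½·C·(Δy)² = 0.5 × 33.98 × (-0.008)² = +0.00108736
ΔP/P ≈ +0.034088 + 0.00108736 = +0.03517536
= +3.517536%.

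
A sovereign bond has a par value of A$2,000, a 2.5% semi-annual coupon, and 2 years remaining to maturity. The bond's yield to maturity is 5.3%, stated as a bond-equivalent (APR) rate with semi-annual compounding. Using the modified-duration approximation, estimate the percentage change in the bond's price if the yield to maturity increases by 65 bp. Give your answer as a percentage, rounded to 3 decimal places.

-1.242%

Periodic yield y = 0.0265. Modified duration first:
  t   CF        PV=CF/(1+0.0265)^t    t·PV
  1        25.00        24.3546        24.3546
  2        25.00        23.7259        47.4517
  3        25.00        23.1134        69.3401
  4     2,025.00     1,823.8504     7,295.4016
  Σ                  1,895.0442     7,436.5480
P = 1,895.0442; D_Mac = 3.92421 half-year periods = 1.96210 yrs; D_mod = 1.96210/(1+0.0265) = 1.91145 yrs.
ΔP/P ≈ -D_mod · Δy = -1.91145 × (+0.0065) = -0.012424 = -1.2424%.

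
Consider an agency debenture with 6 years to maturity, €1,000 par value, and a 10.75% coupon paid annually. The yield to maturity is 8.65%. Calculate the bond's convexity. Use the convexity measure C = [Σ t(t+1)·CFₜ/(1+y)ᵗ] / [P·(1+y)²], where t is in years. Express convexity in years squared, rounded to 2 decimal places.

With y = 0.0865:
  t   CF        PV=CF/(1+0.0865)^t    t·PV        t(t+1)·PV
  1       107.50        98.9416        98.9416         197.8831
  2       107.50        91.0645       182.1290         546.3869
  3       107.50        83.8145       251.4436       1,005.7743
  4       107.50        77.1418       308.5670       1,542.8352
  5       107.50        71.0002       355.0012       2,130.0072
  6     1,107.50       673.2329     4,039.3976      28,275.7831
  Σ                  1,095.1955     5,235.4799      33,698.6697
P = 1,095.1955.
Convexity = Σ t(t+1)·PV / [P·(1+y)²] = 33,698.6697 / (1,095.1955 × 1.180482) = 26.06524.

26.07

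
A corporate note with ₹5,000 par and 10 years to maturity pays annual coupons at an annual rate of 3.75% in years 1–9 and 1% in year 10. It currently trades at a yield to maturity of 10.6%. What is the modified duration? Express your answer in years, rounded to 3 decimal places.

7.179 years

Periodic yield y = 0.106. First find Macaulay duration:
  t   CF        PV=CF/(1+0.106)^t    t·PV
  1       187.50       169.5298       169.5298
  2       187.50       153.2820       306.5639
  3       187.50       138.5913       415.7738
  4       187.50       125.3086       501.2343
  5       187.50       113.2989       566.4944
  6       187.50       102.4402       614.6413
  7       187.50        92.6223       648.3558
  8       187.50        83.7453       669.9621
  9       187.50        75.7190       681.4714
  10    5,050.00     1,843.9117    18,439.1165
  Σ                  2,898.4490    23,013.1435
P = 2,898.4490; Macaulay duration = 23,013.1435 / 2,898.4490 = 7.93981 years.
Modified duration = D_Mac / (1 + y) = 7.93981 / 1.106 = 7.17885 years.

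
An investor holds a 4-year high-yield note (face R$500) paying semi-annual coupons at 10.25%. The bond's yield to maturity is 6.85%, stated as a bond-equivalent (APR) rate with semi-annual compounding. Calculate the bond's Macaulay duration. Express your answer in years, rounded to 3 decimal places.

Periodic yield y = 0.03425. Discount each cash flow and weight by its period:
  t   CF        PV=CF/(1+0.03425)^t    t·PV
  1       25.625        24.7764        24.7764
  2       25.625        23.9559        47.9118
  3       25.625        23.1626        69.4878
  4       25.625        22.3956        89.5822
  5       25.625        21.6539       108.2695
  6       25.625        20.9368       125.6209
  7       25.625        20.2435       141.7044
  8      525.625       401.4873     3,211.8981
  Σ                    558.6119     3,819.2512
Price P = Σ PV = 558.6119.
Macaulay duration = Σ(t·PV) / P = 3,819.2512 / 558.6119 = 6.83704 half-year periods.
In years: 6.83704 / 2 = 3.41852 years.

3.419 years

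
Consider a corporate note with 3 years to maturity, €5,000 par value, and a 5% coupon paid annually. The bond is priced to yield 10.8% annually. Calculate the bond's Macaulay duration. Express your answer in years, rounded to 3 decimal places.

Periodic yield y = 0.108. Discount each cash flow and weight by its year:
  t   CF        PV=CF/(1+0.108)^t    t·PV
  1       250.00       225.6318       225.6318
  2       250.00       203.6388       407.2776
  3     5,250.00     3,859.5798    11,578.7393
  Σ                  4,288.8503    12,211.6487
Price P = Σ PV = 4,288.8503.
Macaulay duration = Σ(t·PV) / P = 12,211.6487 / 4,288.8503 = 2.84730 years.

2.847 years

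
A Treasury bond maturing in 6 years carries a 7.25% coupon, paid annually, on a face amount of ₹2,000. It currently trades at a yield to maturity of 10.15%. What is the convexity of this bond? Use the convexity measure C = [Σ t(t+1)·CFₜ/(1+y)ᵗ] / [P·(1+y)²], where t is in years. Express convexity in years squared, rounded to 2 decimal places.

With y = 0.1015:
  t   CF        PV=CF/(1+0.1015)^t    t·PV        t(t+1)·PV
  1       145.00       131.6387       131.6387         263.2773
  2       145.00       119.5086       239.0171         717.0513
  3       145.00       108.4962       325.4886       1,301.9543
  4       145.00        98.4986       393.9943       1,969.9717
  5       145.00        89.4222       447.1111       2,682.6669
  6     2,145.00     1,200.9372     7,205.6230      50,439.3612
  Σ                  1,748.5014     8,742.8729      57,374.2828
P = 1,748.5014.
Convexity = Σ t(t+1)·PV / [P·(1+y)²] = 57,374.2828 / (1,748.5014 × 1.213302) = 27.04471.

27.04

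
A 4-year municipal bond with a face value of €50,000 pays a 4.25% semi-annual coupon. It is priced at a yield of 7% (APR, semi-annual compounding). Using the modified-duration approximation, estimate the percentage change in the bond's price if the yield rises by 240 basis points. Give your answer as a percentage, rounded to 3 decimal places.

Periodic yield y = 0.035. Modified duration first:
  t   CF        PV=CF/(1+0.035)^t    t·PV
  1     1,062.50     1,026.5700     1,026.5700
  2     1,062.50       991.8551     1,983.7102
  3     1,062.50       958.3141     2,874.9424
  4     1,062.50       925.9074     3,703.6295
  5     1,062.50       894.5965     4,472.9824
  6     1,062.50       864.3444     5,186.0666
  7     1,062.50       835.1154     5,845.8078
  8    51,062.50    38,777.4526   310,219.6207
  Σ                 45,274.1556   335,313.3297
P = 45,274.1556; D_Mac = 7.40629 half-year periods = 3.70314 yrs; D_mod = 3.70314/(1+0.035) = 3.57792 yrs.
ΔP/P ≈ -D_mod · Δy = -3.57792 × (+0.024) = -0.085870 = -8.5870%.

-8.587%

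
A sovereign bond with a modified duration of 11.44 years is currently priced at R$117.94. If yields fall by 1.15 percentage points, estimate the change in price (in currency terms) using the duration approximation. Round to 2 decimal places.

+R$15.52

Duration approximation: ΔP/P ≈ -D_mod · Δy = -11.44 × (-0.0115) = +0.131560.
ΔP ≈ 117.94 × (+0.131560) = +15.5161864.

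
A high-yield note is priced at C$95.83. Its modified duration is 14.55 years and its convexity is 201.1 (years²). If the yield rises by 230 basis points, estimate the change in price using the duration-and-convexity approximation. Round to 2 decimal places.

-C$26.97

Duration effect: -D_mod·Δy = -14.55 × (+0.023) = -0.334650
Convexity effect: ½·C·(Δy)² = 0.5 × 201.1 × (0.023)² = +0.05319095
ΔP/P ≈ -0.334650 + 0.05319095 = -0.28145905
ΔP ≈ 95.83 × (-0.28145905) = -26.9722207615.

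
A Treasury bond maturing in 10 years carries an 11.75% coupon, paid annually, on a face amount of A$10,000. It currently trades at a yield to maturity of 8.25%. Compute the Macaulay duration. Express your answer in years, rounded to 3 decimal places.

6.743 years

Periodic yield y = 0.0825. Discount each cash flow and weight by its year:
  t   CF        PV=CF/(1+0.0825)^t    t·PV
  1     1,175.00     1,085.4503     1,085.4503
  2     1,175.00     1,002.7255     2,005.4510
  3     1,175.00       926.3053     2,778.9159
  4     1,175.00       855.7093     3,422.8372
  5     1,175.00       790.4936     3,952.4678
  6     1,175.00       730.2481     4,381.4886
  7     1,175.00       674.5941     4,722.1586
  8     1,175.00       623.1816     4,985.4529
  9     1,175.00       575.6874     5,181.1866
  10   11,175.00     5,057.8795    50,578.7954
  Σ                 12,322.2747    83,094.2043
Price P = Σ PV = 12,322.2747.
Macaulay duration = Σ(t·PV) / P = 83,094.2043 / 12,322.2747 = 6.74341 years.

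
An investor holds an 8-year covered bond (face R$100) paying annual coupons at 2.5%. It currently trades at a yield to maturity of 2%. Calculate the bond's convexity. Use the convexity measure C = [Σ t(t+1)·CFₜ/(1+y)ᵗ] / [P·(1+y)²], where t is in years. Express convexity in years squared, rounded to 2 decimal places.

With y = 0.02:
  t   CF        PV=CF/(1+0.02)^t    t·PV        t(t+1)·PV
  1         2.50         2.4510         2.4510           4.9020
  2         2.50         2.4029         4.8058          14.4175
  3         2.50         2.3558         7.0674          28.2697
  4         2.50         2.3096         9.2385          46.1923
  5         2.50         2.2643        11.3216          67.9298
  6         2.50         2.2199        13.3196          93.2370
  7         2.50         2.1764        15.2348         121.8784
  8       102.50        87.4828       699.8621       6,298.7589
  Σ                    103.6627       763.3008       6,675.5856
P = 103.6627.
Convexity = Σ t(t+1)·PV / [P·(1+y)²] = 6,675.5856 / (103.6627 × 1.040400) = 61.89654.

61.90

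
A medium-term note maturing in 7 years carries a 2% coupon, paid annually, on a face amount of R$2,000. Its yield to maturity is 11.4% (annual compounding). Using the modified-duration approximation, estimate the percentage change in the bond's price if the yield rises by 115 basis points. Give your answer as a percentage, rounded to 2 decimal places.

Periodic yield y = 0.114. Modified duration first:
  t   CF        PV=CF/(1+0.114)^t    t·PV
  1        40.00        35.9066        35.9066
  2        40.00        32.2322        64.4643
  3        40.00        28.9337        86.8012
  4        40.00        25.9728       103.8913
  5        40.00        23.3149       116.5746
  6        40.00        20.9290       125.5741
  7     2,040.00       958.1507     6,707.0551
  Σ                  1,125.4400     7,240.2673
P = 1,125.4400; D_Mac = 6.43328 yrs; D_mod = 6.43328/(1+0.114) = 5.77493 yrs.
ΔP/P ≈ -D_mod · Δy = -5.77493 × (+0.0115) = -0.066412 = -6.6412%.

-6.64%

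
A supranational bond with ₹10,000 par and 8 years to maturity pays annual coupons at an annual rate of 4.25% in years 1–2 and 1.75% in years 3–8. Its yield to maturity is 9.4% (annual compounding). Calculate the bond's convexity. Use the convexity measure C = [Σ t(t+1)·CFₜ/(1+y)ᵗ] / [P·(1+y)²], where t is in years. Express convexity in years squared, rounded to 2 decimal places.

50.26

With y = 0.094:
  t   CF        PV=CF/(1+0.094)^t    t·PV        t(t+1)·PV
  1       425.00       388.4826       388.4826         776.9653
  2       425.00       355.1030       710.2059       2,130.6177
  3       175.00       133.6553       400.9658       1,603.8632
  4       175.00       122.1712       488.6847       2,443.4236
  5       175.00       111.6738       558.3692       3,350.2151
  6       175.00       102.0785       612.4708       4,287.2954
  7       175.00        93.3076       653.1529       5,225.2229
  8    10,175.00     4,959.0198    39,672.1584     357,049.4253
  Σ                  6,265.4917    43,484.4902     376,867.0285
P = 6,265.4917.
Convexity = Σ t(t+1)·PV / [P·(1+y)²] = 376,867.0285 / (6,265.4917 × 1.196836) = 50.25721.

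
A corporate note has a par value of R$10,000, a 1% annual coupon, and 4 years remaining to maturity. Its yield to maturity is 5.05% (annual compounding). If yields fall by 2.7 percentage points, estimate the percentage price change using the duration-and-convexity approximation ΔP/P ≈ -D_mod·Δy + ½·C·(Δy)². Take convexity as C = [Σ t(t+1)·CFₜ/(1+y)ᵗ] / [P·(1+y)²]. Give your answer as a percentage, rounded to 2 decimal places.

+10.76%

With y = 0.0505:
  t   CF        PV=CF/(1+0.0505)^t    t·PV        t(t+1)·PV
  1       100.00        95.1928        95.1928         190.3855
  2       100.00        90.6166       181.2333         543.6998
  3       100.00        86.2605       258.7814       1,035.1257
  4    10,100.00     8,293.4866    33,173.9464     165,869.7318
  Σ                  8,565.5565    33,709.1538     167,638.9428
P = 8,565.5565; D_Mac = 3.93543 yrs; D_mod = 3.74625 yrs; C = 17.73484.
Duration effect: -3.74625 × (-0.027) = +0.101149
Convexity effect: 0.5 × 17.73484 × (-0.027)² = +0.0064643
ΔP/P ≈ +0.101149 + 0.0064643 = +0.107613 = +10.7613%.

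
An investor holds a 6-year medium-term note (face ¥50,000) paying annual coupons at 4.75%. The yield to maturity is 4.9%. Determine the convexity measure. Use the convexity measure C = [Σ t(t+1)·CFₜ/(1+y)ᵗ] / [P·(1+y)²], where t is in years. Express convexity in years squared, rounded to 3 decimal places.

32.754

With y = 0.049:
  t   CF        PV=CF/(1+0.049)^t    t·PV        t(t+1)·PV
  1     2,375.00     2,264.0610     2,264.0610       4,528.1220
  2     2,375.00     2,158.3041     4,316.6082      12,949.8247
  3     2,375.00     2,057.4872     6,172.4617      24,689.8468
  4     2,375.00     1,961.3796     7,845.5185      39,227.5927
  5     2,375.00     1,869.7613     9,348.8066      56,092.8398
  6    52,375.00    39,307.1093   235,842.6560   1,650,898.5923
  Σ                 49,618.1027   265,790.1121   1,788,386.8183
P = 49,618.1027.
Convexity = Σ t(t+1)·PV / [P·(1+y)²] = 1,788,386.8183 / (49,618.1027 × 1.100401) = 32.75445.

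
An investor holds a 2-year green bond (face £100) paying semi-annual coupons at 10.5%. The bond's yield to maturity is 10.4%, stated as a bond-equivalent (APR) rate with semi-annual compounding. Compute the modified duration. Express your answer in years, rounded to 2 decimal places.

1.76 years

Periodic yield y = 0.052. First find Macaulay duration:
  t   CF        PV=CF/(1+0.052)^t    t·PV
  1         5.25         4.9905         4.9905
  2         5.25         4.7438         9.4876
  3         5.25         4.5093        13.5280
  4       105.25        85.9328       343.7313
  Σ                    100.1765       371.7375
P = 100.1765; Macaulay duration = 371.7375 / 100.1765 = 3.71083 half-year periods = 1.85541 years.
Modified duration = D_Mac / (1 + y) = 1.85541 / 1.052 = 1.76370 years.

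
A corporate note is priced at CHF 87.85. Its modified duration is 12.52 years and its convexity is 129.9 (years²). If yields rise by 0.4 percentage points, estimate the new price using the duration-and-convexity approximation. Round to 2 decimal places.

Duration effect: -D_mod·Δy = -12.52 × (+0.004) = -0.050080
Convexity effect: ½·C·(Δy)² = 0.5 × 129.9 × (0.004)² = +0.0010392
ΔP/P ≈ -0.050080 + 0.0010392 = -0.0490408
New price ≈ 87.85 × (1 - 0.0490408) = 83.54176572.

CHF 83.54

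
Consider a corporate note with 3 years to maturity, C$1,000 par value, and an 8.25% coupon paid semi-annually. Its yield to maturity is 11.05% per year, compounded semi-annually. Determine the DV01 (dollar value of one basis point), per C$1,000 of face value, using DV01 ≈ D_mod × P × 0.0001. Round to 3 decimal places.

C$0.239

Periodic yield y = 0.05525.
  t   CF        PV=CF/(1+0.05525)^t    t·PV
  1        41.25        39.0903        39.0903
  2        41.25        37.0436        74.0872
  3        41.25        35.1041       105.3123
  4        41.25        33.2661       133.0646
  5        41.25        31.5244       157.6221
  6     1,041.25       754.0894     4,524.5365
  Σ                    930.1180     5,033.7130
P = 930.1180; D_Mac = 5.41191 half-year periods = 2.70595 yrs; D_mod = 2.56428 yrs.
DV01 ≈ 2.56428 × 930.1180 × 0.0001 = 0.238508.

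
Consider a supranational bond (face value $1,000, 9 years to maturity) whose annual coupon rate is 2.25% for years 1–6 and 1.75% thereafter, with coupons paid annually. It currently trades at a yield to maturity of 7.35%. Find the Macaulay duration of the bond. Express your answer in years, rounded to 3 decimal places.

Periodic yield y = 0.0735. Discount each cash flow and weight by its year:
  t   CF        PV=CF/(1+0.0735)^t    t·PV
  1        22.50        20.9595        20.9595
  2        22.50        19.5244        39.0489
  3        22.50        18.1876        54.5629
  4        22.50        16.9424        67.7695
  5        22.50        15.7824        78.9119
  6        22.50        14.7018        88.2107
  7        17.50        10.6518        74.5627
  8        17.50         9.9225        79.3801
  9     1,017.50       537.4227     4,836.8040
  Σ                    664.0951     5,340.2102
Price P = Σ PV = 664.0951.
Macaulay duration = Σ(t·PV) / P = 5,340.2102 / 664.0951 = 8.04133 years.

8.041 years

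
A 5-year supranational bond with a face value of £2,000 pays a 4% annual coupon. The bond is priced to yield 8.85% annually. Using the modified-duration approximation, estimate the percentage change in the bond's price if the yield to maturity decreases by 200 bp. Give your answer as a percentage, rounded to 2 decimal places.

Periodic yield y = 0.0885. Modified duration first:
  t   CF        PV=CF/(1+0.0885)^t    t·PV
  1        80.00        73.4956        73.4956
  2        80.00        67.5201       135.0402
  3        80.00        62.0304       186.0912
  4        80.00        56.9871       227.9482
  5     2,080.00     1,361.1976     6,805.9879
  Σ                  1,621.2308     7,428.5632
P = 1,621.2308; D_Mac = 4.58205 yrs; D_mod = 4.58205/(1+0.0885) = 4.20951 yrs.
ΔP/P ≈ -D_mod · Δy = -4.20951 × (-0.02) = +0.084190 = +8.4190%.

+8.42%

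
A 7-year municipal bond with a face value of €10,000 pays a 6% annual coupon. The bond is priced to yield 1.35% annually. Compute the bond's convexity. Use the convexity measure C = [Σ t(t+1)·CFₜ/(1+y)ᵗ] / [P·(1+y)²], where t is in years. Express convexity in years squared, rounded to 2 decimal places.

With y = 0.0135:
  t   CF        PV=CF/(1+0.0135)^t    t·PV        t(t+1)·PV
  1       600.00       592.0079       592.0079       1,184.0158
  2       600.00       584.1222     1,168.2445       3,504.7335
  3       600.00       576.3416     1,729.0249       6,916.0996
  4       600.00       568.6647     2,274.6586      11,373.2932
  5       600.00       561.0899     2,805.4497      16,832.6983
  6       600.00       553.6161     3,321.6968      23,251.8773
  7    10,600.00     9,650.2729    67,551.9102     540,415.2813
  Σ                 13,086.1154    79,442.9925     603,477.9989
P = 13,086.1154.
Convexity = Σ t(t+1)·PV / [P·(1+y)²] = 603,477.9989 / (13,086.1154 × 1.027182) = 44.89554.

44.90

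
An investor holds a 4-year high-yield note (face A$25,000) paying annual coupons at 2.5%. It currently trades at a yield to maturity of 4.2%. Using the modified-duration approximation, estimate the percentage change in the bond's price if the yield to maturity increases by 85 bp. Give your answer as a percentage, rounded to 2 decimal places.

-3.14%

Periodic yield y = 0.042. Modified duration first:
  t   CF        PV=CF/(1+0.042)^t    t·PV
  1       625.00       599.8081       599.8081
  2       625.00       575.6315     1,151.2631
  3       625.00       552.4295     1,657.2885
  4    25,625.00    21,736.6693    86,946.6772
  Σ                 23,464.5384    90,355.0369
P = 23,464.5384; D_Mac = 3.85071 yrs; D_mod = 3.85071/(1+0.042) = 3.69550 yrs.
ΔP/P ≈ -D_mod · Δy = -3.69550 × (+0.0085) = -0.031412 = -3.1412%.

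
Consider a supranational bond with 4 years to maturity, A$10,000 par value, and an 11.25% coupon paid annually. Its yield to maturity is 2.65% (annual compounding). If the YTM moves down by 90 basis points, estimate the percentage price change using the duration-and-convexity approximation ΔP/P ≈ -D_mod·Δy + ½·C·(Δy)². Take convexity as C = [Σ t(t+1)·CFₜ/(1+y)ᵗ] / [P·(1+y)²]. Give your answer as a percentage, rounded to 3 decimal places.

+3.143%

With y = 0.0265:
  t   CF        PV=CF/(1+0.0265)^t    t·PV        t(t+1)·PV
  1     1,125.00     1,095.9571     1,095.9571       2,191.9143
  2     1,125.00     1,067.6640     2,135.3281       6,405.9842
  3     1,125.00     1,040.1014     3,120.3041      12,481.2162
  4    11,125.00    10,019.9189    40,079.6755     200,398.3773
  Σ                 13,223.6414    46,431.2647     221,477.4920
P = 13,223.6414; D_Mac = 3.51123 yrs; D_mod = 3.42059 yrs; C = 15.89500.
Duration effect: -3.42059 × (-0.009) = +0.030785
Convexity effect: 0.5 × 15.89500 × (-0.009)² = +0.0006437
ΔP/P ≈ +0.030785 + 0.0006437 = +0.031429 = +3.1429%.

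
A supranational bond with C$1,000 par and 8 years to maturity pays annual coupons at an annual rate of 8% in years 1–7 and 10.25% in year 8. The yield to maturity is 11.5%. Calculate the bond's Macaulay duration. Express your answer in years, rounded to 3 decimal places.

6.025 years

Periodic yield y = 0.115. Discount each cash flow and weight by its year:
  t   CF        PV=CF/(1+0.115)^t    t·PV
  1        80.00        71.7489        71.7489
  2        80.00        64.3488       128.6975
  3        80.00        57.7119       173.1357
  4        80.00        51.7596       207.0382
  5        80.00        46.4211       232.1056
  6        80.00        41.6333       249.7998
  7        80.00        37.3393       261.3749
  8     1,102.50       461.5085     3,692.0676
  Σ                    832.4713     5,015.9683
Price P = Σ PV = 832.4713.
Macaulay duration = Σ(t·PV) / P = 5,015.9683 / 832.4713 = 6.02540 years.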